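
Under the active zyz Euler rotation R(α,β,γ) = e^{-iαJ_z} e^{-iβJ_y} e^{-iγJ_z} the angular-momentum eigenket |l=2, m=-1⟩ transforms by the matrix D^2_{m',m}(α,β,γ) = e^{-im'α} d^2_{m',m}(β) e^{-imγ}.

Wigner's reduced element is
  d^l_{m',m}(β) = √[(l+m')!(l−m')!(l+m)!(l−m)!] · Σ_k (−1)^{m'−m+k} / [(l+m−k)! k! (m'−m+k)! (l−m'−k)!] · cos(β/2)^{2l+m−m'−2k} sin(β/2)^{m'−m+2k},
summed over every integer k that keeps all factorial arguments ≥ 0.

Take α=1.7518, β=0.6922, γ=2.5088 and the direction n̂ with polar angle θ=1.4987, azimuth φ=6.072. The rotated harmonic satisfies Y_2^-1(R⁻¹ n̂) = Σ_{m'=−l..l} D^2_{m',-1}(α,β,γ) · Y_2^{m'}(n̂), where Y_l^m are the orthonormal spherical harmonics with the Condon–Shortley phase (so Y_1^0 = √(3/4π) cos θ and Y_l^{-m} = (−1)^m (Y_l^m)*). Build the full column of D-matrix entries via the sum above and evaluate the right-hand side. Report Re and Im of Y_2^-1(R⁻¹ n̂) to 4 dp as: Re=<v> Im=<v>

Re=0.0394 Im=0.1370

Need the full column D^2_{m',-1} for m'=−2..2 at α=1.7518, β=0.6922, γ=2.5088.
cos(β/2)=0.940703, sin(β/2)=0.339232
d^2_{-2,-1}: single k=1 term ⇒ +0.564786;  D = +0.544206-0.151074i
d^2_{-1,-1}: k∈[0..1] ⇒ +0.783087 -0.305505 = +0.477581;  D = -0.208500-0.429664i
d^2_{0,-1}: k∈[0..1] ⇒ -0.691719 +0.089953 = -0.601765;  D = +0.485251-0.355883i
d^2_{1,-1}: k∈[0..1] ⇒ +0.305505 -0.013243 = +0.292262;  D = +0.212445+0.200709i
d^2_{2,-1}: single k=0 term ⇒ -0.073447;  D = -0.040004+0.061596i
Y_2^{m'}(θ=1.4987,φ=6.072) and Σ D·Y over m':
  (+0.5442-0.1511i)·(+0.3505+0.1575i)  (-0.2085-0.4297i)·(+0.0543+0.0116i)  (+0.4853-0.3559i)·(-0.3105+0.0000i)  (+0.2124+0.2007i)·(-0.0543+0.0116i)  (-0.0400+0.0616i)·(+0.3505-0.1575i)
Y_2^-1(R⁻¹ n̂) = +0.039379+0.136993i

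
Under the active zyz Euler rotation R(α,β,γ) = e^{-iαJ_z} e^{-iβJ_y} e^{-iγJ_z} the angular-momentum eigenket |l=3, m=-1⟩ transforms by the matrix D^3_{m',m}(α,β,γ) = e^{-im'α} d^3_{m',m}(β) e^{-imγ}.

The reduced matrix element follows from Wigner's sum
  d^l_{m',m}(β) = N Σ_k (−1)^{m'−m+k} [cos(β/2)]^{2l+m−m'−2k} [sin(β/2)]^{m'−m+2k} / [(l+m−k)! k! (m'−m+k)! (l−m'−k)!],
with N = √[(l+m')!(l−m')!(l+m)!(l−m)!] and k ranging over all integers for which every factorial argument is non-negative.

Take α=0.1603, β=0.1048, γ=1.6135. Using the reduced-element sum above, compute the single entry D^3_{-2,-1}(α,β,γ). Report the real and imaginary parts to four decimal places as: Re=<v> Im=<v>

Re=-0.0581 Im=0.1529

D^3_{-2,-1}(0.1603,0.1048,1.6135) = e^{-i·-2·0.1603}·d^3_{-2,-1}(0.1048)·e^{-i·-1·1.6135}. Compute d first:
c=cos(0.1048/2)=0.998627, s=sin(0.1048/2)=0.052376; N=√[1·120·2·24]=75.894664
Admissible k: 1..2 (factorial args all ≥0)
  k=1: (−1)^0·75.8947/(24)·0.9986^5·0.0524^1 = +0.164494
  k=2: (−1)^1·75.8947/(12)·0.9986^3·0.0524^3 = -0.000905
d^3_{-2,-1}(0.1048) = +0.164494 -0.000905 = +0.163589
Phases: e^{-i·(-2)·0.1603}=+0.949047+0.315136i, e^{-i·(-1)·1.6135}=-0.042691+0.999088i ⇒ D=-0.058134+0.152911i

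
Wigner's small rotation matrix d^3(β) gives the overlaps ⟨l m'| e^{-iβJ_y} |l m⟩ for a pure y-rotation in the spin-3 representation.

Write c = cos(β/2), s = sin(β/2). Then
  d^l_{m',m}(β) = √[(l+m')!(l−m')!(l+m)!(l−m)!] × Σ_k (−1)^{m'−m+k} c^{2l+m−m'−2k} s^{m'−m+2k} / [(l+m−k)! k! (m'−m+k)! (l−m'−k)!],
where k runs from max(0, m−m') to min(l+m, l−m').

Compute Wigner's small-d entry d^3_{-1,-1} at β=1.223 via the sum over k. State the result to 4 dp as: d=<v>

d=-0.4468

d^3_{-1,-1}(β=1.223) via Wigner's sum:
Half-angle: c=0.818788, s=0.574096. N=√(2·24·2·24)=48.000000
k∈{0,1,2} keeps every argument non-negative
  k=0: (−1)^0·48.0000/(48)·0.8188^6·0.5741^0 = +0.301320
  k=1: (−1)^1·48.0000/(6)·0.8188^4·0.5741^2 = -1.185072
  k=2: (−1)^2·48.0000/(8)·0.8188^2·0.5741^4 = +0.436951
d^3_{-1,-1}(1.223) = +0.301320 -1.185072 +0.436951 = -0.446801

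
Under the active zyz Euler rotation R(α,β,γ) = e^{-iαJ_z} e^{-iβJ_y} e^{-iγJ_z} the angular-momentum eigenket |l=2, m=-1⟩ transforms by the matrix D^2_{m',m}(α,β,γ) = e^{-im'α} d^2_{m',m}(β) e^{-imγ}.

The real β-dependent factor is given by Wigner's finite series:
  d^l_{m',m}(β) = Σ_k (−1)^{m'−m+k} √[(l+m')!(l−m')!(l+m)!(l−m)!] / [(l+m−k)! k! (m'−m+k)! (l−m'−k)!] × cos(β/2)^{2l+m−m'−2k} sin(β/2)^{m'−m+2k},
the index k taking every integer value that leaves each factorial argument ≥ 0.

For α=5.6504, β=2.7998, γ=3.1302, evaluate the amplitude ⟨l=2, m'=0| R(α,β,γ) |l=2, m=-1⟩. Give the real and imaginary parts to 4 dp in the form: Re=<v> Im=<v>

Re=-0.3867 Im=0.0044

D^2_{0,-1}(5.6504,2.7998,3.1302) = e^{-i·0·5.6504}·d^2_{0,-1}(2.7998)·e^{-i·-1·3.1302}. Compute d first:
With c≡cos(β/2)=0.170066 and s≡sin(β/2)=0.985433, N=[2·2·1·6]^{1/2}=4.898979
k∈{0,1} keeps every argument non-negative
  k=0: (−1)^1·4.8990/(2)·0.1701^3·0.9854^1 = -0.011873
  k=1: (−1)^2·4.8990/(2)·0.1701^1·0.9854^3 = +0.398633
d^2_{0,-1}(2.7998) = -0.011873 +0.398633 = +0.386760
Phases: e^{-i·(0)·5.6504}=+1.000000+0.000000i, e^{-i·(-1)·3.1302}=-0.999935+0.011392i ⇒ D=-0.386735+0.004406i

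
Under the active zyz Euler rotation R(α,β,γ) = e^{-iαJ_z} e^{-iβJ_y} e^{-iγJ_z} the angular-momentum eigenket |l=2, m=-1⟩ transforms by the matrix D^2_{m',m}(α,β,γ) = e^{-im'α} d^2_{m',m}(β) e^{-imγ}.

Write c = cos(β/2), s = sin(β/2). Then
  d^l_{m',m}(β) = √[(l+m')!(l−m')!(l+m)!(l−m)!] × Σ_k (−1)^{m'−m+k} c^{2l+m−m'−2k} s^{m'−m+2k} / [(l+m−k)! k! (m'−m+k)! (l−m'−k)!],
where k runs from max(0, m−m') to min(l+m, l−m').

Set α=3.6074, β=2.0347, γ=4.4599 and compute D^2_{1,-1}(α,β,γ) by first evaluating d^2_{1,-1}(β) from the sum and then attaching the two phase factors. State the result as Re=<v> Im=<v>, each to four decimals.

Re=0.0501 Im=0.0573

First d^2_{1,-1}(β=2.0347), then the phase factors e^{-i(1)α} and e^{-i(-1)γ}:
c=cos(2.0347/2)=0.525622, s=sin(2.0347/2)=0.850718; N=√[6·1·1·6]=6.000000
k∈{0,1} keeps every argument non-negative
  k=0: (−1)^2·6.0000/(2)·0.5256^2·0.8507^2 = +0.599846
  k=1: (−1)^3·6.0000/(6)·0.5256^0·0.8507^4 = -0.523773
d^2_{1,-1}(2.0347) = +0.599846 -0.523773 = +0.076074
Attach z-rotation phases: D = e^{-i(1)(3.6074)}·(+0.076074)·e^{-i(-1)(4.4599)} = +0.050064+0.057278i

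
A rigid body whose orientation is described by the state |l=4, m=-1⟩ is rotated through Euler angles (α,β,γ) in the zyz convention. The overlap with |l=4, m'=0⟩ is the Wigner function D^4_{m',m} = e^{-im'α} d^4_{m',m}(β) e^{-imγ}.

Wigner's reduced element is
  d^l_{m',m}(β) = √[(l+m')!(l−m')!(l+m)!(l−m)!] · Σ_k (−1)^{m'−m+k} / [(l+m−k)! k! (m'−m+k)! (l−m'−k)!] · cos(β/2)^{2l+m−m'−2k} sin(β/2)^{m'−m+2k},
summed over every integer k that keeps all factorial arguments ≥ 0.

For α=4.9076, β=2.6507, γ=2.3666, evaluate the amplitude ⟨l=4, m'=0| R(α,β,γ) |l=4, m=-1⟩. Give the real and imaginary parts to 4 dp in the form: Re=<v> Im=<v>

Re=-0.4059 Im=0.3975

D^4_{0,-1}(4.9076,2.6507,2.3666) = e^{-i·0·4.9076}·d^4_{0,-1}(2.6507)·e^{-i·-1·2.3666}. Compute d first:
Half-angle: c=0.242989, s=0.970029. N=√(24·24·6·120)=643.987578
Admissible k: 0..3 (factorial args all ≥0)
  k=0: (−1)^1·643.9876/(144)·0.2430^7·0.9700^1 = -0.000217
  k=1: (−1)^2·643.9876/(24)·0.2430^5·0.9700^3 = +0.020747
  k=2: (−1)^3·643.9876/(24)·0.2430^3·0.9700^5 = -0.330637
  k=3: (−1)^4·643.9876/(144)·0.2430^1·0.9700^7 = +0.878203
d^4_{0,-1}(2.6507) = -0.000217 +0.020747 -0.330637 +0.878203 = +0.568097
Phases: e^{-i·(0)·4.9076}=+1.000000+0.000000i, e^{-i·(-1)·2.3666}=-0.714426+0.699711i ⇒ D=-0.405863+0.397503i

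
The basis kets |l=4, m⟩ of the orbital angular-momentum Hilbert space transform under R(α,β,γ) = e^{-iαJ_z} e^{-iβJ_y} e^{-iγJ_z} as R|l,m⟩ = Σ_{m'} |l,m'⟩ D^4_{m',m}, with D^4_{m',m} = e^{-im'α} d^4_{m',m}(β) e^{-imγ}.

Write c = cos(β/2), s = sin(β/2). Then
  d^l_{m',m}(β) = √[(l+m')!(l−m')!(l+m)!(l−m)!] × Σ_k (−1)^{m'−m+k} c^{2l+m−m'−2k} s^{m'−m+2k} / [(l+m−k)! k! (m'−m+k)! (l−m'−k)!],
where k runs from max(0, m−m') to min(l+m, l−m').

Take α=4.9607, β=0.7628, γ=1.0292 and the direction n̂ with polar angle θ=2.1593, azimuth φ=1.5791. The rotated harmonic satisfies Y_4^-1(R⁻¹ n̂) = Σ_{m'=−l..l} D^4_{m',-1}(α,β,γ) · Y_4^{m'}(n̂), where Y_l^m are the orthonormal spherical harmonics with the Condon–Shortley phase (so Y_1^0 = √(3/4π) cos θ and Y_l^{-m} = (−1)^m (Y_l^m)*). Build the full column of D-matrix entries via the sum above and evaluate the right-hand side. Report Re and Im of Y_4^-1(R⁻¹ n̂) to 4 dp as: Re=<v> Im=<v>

Re=-0.1033 Im=0.4281

Need the full column D^4_{m',-1} for m'=−4..4 at α=4.9607, β=0.7628, γ=1.0292.
cos(β/2)=0.928144, sin(β/2)=0.372220
d^4_{-4,-1}: single k=3 term ⇒ +0.265810;  D = -0.116013+0.239157i
d^4_{-3,-1}: k∈[2..3] ⇒ +0.703013 -0.188444 = +0.514570;  D = -0.503969-0.103911i
d^4_{-2,-1}: k∈[1..3] ⇒ +0.937012 -0.753501 +0.080791 = +0.264301;  D = -0.011883-0.264034i
d^4_{-1,-1}: k∈[0..3] ⇒ +0.550712 -1.328571 +0.427350 -0.022910 = -0.373419;  D = -0.357474+0.107955i
d^4_{0,-1}: k∈[0..3] ⇒ -0.987697 +0.953112 -0.153290 +0.004109 = -0.183766;  D = -0.094732-0.157467i
d^4_{1,-1}: k∈[0..3] ⇒ +0.885714 -0.427350 +0.034365 -0.000368 = +0.492361;  D = -0.346578+0.349718i
d^4_{2,-1}: k∈[0..2] ⇒ -0.502334 +0.121186 -0.003898 = -0.385046;  D = +0.331718+0.195509i
d^4_{3,-1}: k∈[0..1] ⇒ +0.188444 -0.018184 = +0.170259;  D = +0.047750-0.163426i
d^4_{4,-1}: single k=0 term ⇒ -0.042750;  D = -0.042723-0.001537i
Y_4^{m'}(θ=2.1593,φ=1.5791) and Σ D·Y over m':
  (-0.1160+0.2392i)·(+0.2117-0.0070i)  (-0.5040-0.1039i)·(-0.0100-0.3997i)  (-0.0119-0.2640i)·(-0.2678+0.0044i)  (-0.3575+0.1080i)·(-0.0015-0.1841i)  (-0.0947-0.1575i)·(-0.3090+0.0000i)  (-0.3466+0.3497i)·(+0.0015-0.1841i)  (+0.3317+0.1955i)·(-0.2678-0.0044i)  (+0.0477-0.1634i)·(+0.0100-0.3997i)  (-0.0427-0.0015i)·(+0.2117+0.0070i)
Y_4^-1(R⁻¹ n̂) = -0.103314+0.428064i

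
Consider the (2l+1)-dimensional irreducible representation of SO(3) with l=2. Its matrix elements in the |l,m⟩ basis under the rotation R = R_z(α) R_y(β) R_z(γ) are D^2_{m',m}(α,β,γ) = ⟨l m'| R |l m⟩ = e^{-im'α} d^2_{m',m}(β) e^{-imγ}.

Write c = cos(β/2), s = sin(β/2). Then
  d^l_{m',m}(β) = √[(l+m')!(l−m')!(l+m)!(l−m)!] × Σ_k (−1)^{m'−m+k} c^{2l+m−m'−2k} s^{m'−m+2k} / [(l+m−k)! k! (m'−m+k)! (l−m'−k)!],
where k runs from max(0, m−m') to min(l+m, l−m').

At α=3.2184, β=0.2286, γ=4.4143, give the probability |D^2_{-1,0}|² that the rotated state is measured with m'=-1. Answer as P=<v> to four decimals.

Split into d^2_{-1,0}(β=0.2286) × two z-phases.
Half-angle: c=0.993475, s=0.114051. N=√(1·6·2·2)=4.898979
Admissible k: 1..2 (factorial args all ≥0)
  k=1: (−1)^0·4.8990/(2)·0.9935^3·0.1141^1 = +0.273934
  k=2: (−1)^1·4.8990/(2)·0.9935^1·0.1141^3 = -0.003610
d^2_{-1,0}(0.2286) = +0.273934 -0.003610 = +0.270324
|D^2_{-1,0}|² = |d^2_{-1,0}(β)|² = (+0.270324)² = 0.073075 (the z-rotation phases have unit modulus)

P=0.0731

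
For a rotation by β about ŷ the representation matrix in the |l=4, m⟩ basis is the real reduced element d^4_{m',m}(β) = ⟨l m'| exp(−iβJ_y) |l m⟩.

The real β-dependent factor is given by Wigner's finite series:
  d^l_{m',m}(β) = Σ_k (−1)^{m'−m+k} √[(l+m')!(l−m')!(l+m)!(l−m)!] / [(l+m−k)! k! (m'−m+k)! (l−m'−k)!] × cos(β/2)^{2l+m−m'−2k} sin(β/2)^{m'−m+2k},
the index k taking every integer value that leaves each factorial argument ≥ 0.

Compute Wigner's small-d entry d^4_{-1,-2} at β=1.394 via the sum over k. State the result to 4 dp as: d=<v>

d=0.3679

d^4_{-1,-2}(β=1.394) via Wigner's sum:
c=cos(1.394/2)=0.766771, s=sin(1.394/2)=0.641920; N=√[6·120·2·720]=1018.233765
k: max(0,(-2)−(-1))=0 … min(4+(-2),4−(-1))=2
  k=0: (−1)^1·1018.2338/(240)·0.7668^7·0.6419^1 = -0.424403
  k=1: (−1)^2·1018.2338/(48)·0.7668^5·0.6419^3 = +1.487233
  k=2: (−1)^3·1018.2338/(72)·0.7668^3·0.6419^5 = -0.694893
d^4_{-1,-2}(1.394) = -0.424403 +1.487233 -0.694893 = +0.367937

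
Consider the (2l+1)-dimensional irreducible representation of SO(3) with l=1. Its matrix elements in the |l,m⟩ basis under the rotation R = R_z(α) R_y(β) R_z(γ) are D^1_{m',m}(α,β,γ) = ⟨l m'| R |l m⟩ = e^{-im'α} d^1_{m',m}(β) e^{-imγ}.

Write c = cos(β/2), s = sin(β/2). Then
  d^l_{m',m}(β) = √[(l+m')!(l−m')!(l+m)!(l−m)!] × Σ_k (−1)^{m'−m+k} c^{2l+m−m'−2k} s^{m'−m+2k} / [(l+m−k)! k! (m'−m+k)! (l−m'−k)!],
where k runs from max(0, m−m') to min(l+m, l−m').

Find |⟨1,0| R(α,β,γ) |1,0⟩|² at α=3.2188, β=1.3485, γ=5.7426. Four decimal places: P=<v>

First d^1_{0,0}(β=1.3485), then the phase factors e^{-i(0)α} and e^{-i(0)γ}:
With c≡cos(β/2)=0.781175 and s≡sin(β/2)=0.624312, N=[1·1·1·1]^{1/2}=1.000000
The bounds max(0,m−m')=0 and min(l+m,l−m')=1 give 2 terms
  k=0: (−1)^0·1.0000/(1)·0.7812^2·0.6243^0 = +0.610235
  k=1: (−1)^1·1.0000/(1)·0.7812^0·0.6243^2 = -0.389765
d^1_{0,0}(1.3485) = +0.610235 -0.389765 = +0.220470
|D^1_{0,0}|² = |d^1_{0,0}(β)|² = (+0.220470)² = 0.048607 (the z-rotation phases have unit modulus)

P=0.0486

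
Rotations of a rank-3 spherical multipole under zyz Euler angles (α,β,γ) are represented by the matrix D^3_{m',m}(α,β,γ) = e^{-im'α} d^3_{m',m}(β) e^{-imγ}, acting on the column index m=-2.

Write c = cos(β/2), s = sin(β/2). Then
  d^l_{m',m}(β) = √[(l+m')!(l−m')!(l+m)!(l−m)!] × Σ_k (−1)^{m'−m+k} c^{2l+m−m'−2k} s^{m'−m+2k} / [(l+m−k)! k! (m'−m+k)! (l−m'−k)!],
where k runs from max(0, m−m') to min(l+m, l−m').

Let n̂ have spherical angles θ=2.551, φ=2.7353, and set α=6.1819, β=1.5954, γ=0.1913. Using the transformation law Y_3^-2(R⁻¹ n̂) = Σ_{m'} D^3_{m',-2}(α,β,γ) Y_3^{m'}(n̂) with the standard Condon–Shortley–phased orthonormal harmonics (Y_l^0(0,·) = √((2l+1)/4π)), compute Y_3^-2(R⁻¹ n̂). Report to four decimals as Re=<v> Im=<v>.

Need the full column D^3_{m',-2} for m'=−3..3 at α=6.1819, β=1.5954, γ=0.1913.
cos(β/2)=0.698355, sin(β/2)=0.715752
d^3_{-3,-2}: single k=1 term ⇒ +0.291218;  D = +0.290316+0.022908i
d^3_{-2,-2}: k∈[0..1] ⇒ +0.116000 -0.609255 = -0.493256;  D = -0.485284-0.088322i
d^3_{-1,-2}: k∈[0..1] ⇒ -0.375961 +0.789852 = +0.413891;  D = +0.397621+0.114904i
d^3_{0,-2}: k∈[0..1] ⇒ +0.667406 -0.701072 = -0.033666;  D = -0.031232-0.012569i
d^3_{1,-2}: k∈[0..1] ⇒ -0.789852 +0.414847 = -0.375005;  D = -0.331952-0.174460i
d^3_{2,-2}: k∈[0..1] ⇒ +0.639988 -0.134454 = +0.505534;  D = +0.421422+0.279227i
d^3_{3,-2}: single k=0 term ⇒ -0.321339;  D = -0.248555-0.203665i
Y_3^{m'}(θ=2.551,φ=2.7353) and Σ D·Y over m':
  (+0.2903+0.0229i)·(-0.0248-0.0676i)  (-0.4853-0.0883i)·(-0.1810-0.1911i)  (+0.3976+0.1149i)·(-0.4049-0.1742i)  (-0.0312-0.0126i)·(-0.1394+0.0000i)  (-0.3320-0.1745i)·(+0.4049-0.1742i)  (+0.4214+0.2792i)·(-0.1810+0.1911i)  (-0.2486-0.2037i)·(+0.0248-0.0676i)
Y_3^-2(R⁻¹ n̂) = -0.385755+0.003416i

Re=-0.3858 Im=0.0034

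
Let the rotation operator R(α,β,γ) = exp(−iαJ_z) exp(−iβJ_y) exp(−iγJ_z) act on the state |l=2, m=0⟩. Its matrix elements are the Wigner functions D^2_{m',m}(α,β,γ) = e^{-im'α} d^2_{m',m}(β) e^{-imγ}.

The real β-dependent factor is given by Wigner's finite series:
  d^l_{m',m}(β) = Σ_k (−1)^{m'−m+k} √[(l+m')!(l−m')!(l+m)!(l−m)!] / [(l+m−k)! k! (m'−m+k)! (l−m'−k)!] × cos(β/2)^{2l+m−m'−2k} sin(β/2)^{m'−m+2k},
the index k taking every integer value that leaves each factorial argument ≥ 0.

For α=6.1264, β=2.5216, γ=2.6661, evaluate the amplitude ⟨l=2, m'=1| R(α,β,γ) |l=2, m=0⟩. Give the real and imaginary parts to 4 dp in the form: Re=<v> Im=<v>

Re=0.5721 Im=0.0904

Split into d^2_{1,0}(β=2.5216) × two z-phases.
c=cos(2.5216/2)=0.305055, s=sin(2.5216/2)=0.952335; N=√[6·1·2·2]=4.898979
k: max(0,(0)−(1))=0 … min(2+(0),2−(1))=1
  k=0: (−1)^1·4.8990/(2)·0.3051^3·0.9523^1 = -0.066222
  k=1: (−1)^2·4.8990/(2)·0.3051^1·0.9523^3 = +0.645391
d^2_{1,0}(2.5216) = -0.066222 +0.645391 = +0.579169
Attach z-rotation phases: D = e^{-i(1)(6.1264)}·(+0.579169)·e^{-i(0)(2.6661)} = +0.572065+0.090434i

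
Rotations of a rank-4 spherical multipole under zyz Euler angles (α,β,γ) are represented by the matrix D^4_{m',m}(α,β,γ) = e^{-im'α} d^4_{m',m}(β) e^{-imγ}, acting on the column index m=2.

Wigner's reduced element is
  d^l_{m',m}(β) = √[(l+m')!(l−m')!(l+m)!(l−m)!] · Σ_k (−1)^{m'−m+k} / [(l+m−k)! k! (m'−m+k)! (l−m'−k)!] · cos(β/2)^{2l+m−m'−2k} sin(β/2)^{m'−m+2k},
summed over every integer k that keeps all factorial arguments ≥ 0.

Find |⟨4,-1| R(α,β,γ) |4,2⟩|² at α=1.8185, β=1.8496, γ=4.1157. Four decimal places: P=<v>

First d^4_{-1,2}(β=1.8496), then the phase factors e^{-i(-1)α} and e^{-i(2)γ}:
c=cos(1.8496/2)=0.601994, s=sin(1.8496/2)=0.798500; N=√[6·120·720·2]=1018.233765
k∈{3,4,5} keeps every argument non-negative
  k=3: (−1)^0·1018.2338/(72)·0.6020^5·0.7985^3 = +0.569249
  k=4: (−1)^1·1018.2338/(48)·0.6020^3·0.7985^5 = -1.502308
  k=5: (−1)^2·1018.2338/(240)·0.6020^1·0.7985^7 = +0.528633
d^4_{-1,2}(1.8496) = +0.569249 -1.502308 +0.528633 = -0.404426
|D^4_{-1,2}|² = |d^4_{-1,2}(β)|² = (-0.404426)² = 0.163560 (the z-rotation phases have unit modulus)

P=0.1636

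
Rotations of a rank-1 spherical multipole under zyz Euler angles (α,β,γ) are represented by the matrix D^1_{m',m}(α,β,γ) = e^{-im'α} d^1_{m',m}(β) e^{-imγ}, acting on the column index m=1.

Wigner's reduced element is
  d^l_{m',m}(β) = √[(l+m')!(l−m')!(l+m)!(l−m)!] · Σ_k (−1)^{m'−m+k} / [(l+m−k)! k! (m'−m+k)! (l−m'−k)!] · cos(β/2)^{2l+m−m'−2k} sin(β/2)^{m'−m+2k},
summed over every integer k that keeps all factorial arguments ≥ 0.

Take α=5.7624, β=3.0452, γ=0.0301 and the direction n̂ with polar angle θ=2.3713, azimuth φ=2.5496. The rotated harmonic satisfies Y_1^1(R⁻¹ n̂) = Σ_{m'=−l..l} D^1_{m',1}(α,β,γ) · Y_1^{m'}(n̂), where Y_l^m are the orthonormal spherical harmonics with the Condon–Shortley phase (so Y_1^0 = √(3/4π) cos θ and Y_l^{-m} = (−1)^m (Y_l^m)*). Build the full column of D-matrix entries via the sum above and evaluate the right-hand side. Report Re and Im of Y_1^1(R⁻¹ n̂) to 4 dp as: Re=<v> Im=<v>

Need the full column D^1_{m',1} for m'=−1..1 at α=5.7624, β=3.0452, γ=0.0301.
cos(β/2)=0.048178, sin(β/2)=0.998839
d^1_{-1,1}: single k=2 term ⇒ +0.997679;  D = +0.850084-0.522227i
d^1_{0,1}: single k=1 term ⇒ +0.068054;  D = +0.068024-0.002048i
d^1_{1,1}: single k=0 term ⇒ +0.002321;  D = +0.002047+0.001094i
Y_1^{m'}(θ=2.3713,φ=2.5496) and Σ D·Y over m':
  (+0.8501-0.5222i)·(-0.1996-0.1342i)  (+0.0680-0.0020i)·(-0.3507+0.0000i)  (+0.0020+0.0011i)·(+0.1996-0.1342i)
Y_1^1(R⁻¹ n̂) = -0.263121-0.009202i

Re=-0.2631 Im=-0.0092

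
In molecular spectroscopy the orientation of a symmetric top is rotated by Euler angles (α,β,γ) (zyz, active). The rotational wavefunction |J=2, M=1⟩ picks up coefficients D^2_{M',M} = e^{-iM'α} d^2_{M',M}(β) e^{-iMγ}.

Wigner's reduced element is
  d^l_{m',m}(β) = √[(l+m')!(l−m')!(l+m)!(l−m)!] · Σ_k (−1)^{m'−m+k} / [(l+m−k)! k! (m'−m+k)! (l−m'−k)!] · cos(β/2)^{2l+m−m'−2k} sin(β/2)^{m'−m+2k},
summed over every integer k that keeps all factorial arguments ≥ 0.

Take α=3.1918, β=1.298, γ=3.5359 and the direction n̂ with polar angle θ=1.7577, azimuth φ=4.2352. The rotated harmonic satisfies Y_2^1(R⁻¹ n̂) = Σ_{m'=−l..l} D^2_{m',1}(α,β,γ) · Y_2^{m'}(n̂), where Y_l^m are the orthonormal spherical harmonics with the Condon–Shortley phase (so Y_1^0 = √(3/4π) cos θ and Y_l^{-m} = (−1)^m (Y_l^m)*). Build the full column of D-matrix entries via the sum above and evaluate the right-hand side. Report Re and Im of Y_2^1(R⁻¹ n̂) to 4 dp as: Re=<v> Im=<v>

Re=0.2023 Im=0.2186

Need the full column D^2_{m',1} for m'=−2..2 at α=3.1918, β=1.298, γ=3.5359.
cos(β/2)=0.796689, sin(β/2)=0.604390
d^2_{-2,1}: single k=3 term ⇒ +0.351779;  D = -0.336696+0.101904i
d^2_{-1,1}: k∈[2..3] ⇒ +0.695557 -0.133435 = +0.562123;  D = +0.529171-0.189632i
d^2_{0,1}: k∈[1..2] ⇒ +0.748615 -0.430840 = +0.317775;  D = -0.293390+0.122079i
d^2_{1,1}: k∈[0..1] ⇒ +0.402860 -0.695557 = -0.292697;  D = -0.264253+0.125866i
d^2_{2,1}: single k=0 term ⇒ -0.611242;  D = +0.537954-0.290210i
Y_2^{m'}(θ=1.7577,φ=4.2352) and Σ D·Y over m':
  (-0.3367+0.1019i)·(-0.2156-0.3043i)  (+0.5292-0.1896i)·(+0.0648-0.1253i)  (-0.2934+0.1221i)·(-0.2827+0.0000i)  (-0.2643+0.1259i)·(-0.0648-0.1253i)  (+0.5380-0.2902i)·(-0.2156+0.3043i)
Y_2^1(R⁻¹ n̂) = +0.202287+0.218608i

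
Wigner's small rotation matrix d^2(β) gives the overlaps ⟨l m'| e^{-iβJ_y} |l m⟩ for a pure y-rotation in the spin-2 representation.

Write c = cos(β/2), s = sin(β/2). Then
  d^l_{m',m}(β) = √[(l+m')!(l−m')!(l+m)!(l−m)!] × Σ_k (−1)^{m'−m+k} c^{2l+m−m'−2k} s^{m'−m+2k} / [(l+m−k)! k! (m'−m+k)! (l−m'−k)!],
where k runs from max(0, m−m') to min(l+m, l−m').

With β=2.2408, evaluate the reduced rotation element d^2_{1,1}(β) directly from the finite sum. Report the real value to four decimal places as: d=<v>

d=-0.4249

d^2_{1,1}(β=2.2408) via Wigner's sum:
c=cos(2.2408/2)=0.435322, s=sin(2.2408/2)=0.900275; N=√[6·1·6·1]=6.000000
k: max(0,(1)−(1))=0 … min(2+(1),2−(1))=1
  k=0: (−1)^0·6.0000/(6)·0.4353^4·0.9003^0 = +0.035912
  k=1: (−1)^1·6.0000/(2)·0.4353^2·0.9003^2 = -0.460780
d^2_{1,1}(2.2408) = +0.035912 -0.460780 = -0.424867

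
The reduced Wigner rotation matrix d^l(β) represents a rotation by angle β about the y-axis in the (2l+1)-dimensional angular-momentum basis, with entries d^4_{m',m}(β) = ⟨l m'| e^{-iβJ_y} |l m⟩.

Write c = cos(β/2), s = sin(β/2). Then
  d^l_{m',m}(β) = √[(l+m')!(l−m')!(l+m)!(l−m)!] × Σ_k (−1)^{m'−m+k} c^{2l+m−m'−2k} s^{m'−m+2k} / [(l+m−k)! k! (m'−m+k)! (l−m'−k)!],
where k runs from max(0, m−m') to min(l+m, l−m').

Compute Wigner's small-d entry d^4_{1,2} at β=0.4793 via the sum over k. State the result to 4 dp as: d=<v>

d=0.5864

d^4_{1,2}(β=0.4793) via Wigner's sum:
Half-angle: c=0.971421, s=0.237363. N=√(120·6·720·2)=1018.233765
The bounds max(0,m−m')=1 and min(l+m,l−m')=3 give 3 terms
  k=1: (−1)^0·1018.2338/(240)·0.9714^7·0.2374^1 = +0.822056
  k=2: (−1)^1·1018.2338/(48)·0.9714^5·0.2374^3 = -0.245404
  k=3: (−1)^2·1018.2338/(72)·0.9714^3·0.2374^5 = +0.009768
d^4_{1,2}(0.4793) = +0.822056 -0.245404 +0.009768 = +0.586420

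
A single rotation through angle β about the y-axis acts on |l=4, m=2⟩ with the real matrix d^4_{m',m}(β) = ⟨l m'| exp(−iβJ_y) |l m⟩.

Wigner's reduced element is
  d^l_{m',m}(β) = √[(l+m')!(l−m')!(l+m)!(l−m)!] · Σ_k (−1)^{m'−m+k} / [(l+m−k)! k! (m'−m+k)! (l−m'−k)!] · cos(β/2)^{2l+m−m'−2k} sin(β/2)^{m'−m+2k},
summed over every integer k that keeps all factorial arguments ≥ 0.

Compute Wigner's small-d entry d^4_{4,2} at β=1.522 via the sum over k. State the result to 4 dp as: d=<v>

d^4_{4,2}(β=1.522) via Wigner's sum:
Half-angle: c=0.724147, s=0.689646. N=√(40320·1·720·2)=7619.763776
The bounds max(0,m−m')=0 and min(l+m,l−m')=0 give 1 term
  k=0: (−1)^2·7619.7638/(1440)·0.7241^6·0.6896^2 = +0.362903
d^4_{4,2}(1.522) = +0.362903

d=0.3629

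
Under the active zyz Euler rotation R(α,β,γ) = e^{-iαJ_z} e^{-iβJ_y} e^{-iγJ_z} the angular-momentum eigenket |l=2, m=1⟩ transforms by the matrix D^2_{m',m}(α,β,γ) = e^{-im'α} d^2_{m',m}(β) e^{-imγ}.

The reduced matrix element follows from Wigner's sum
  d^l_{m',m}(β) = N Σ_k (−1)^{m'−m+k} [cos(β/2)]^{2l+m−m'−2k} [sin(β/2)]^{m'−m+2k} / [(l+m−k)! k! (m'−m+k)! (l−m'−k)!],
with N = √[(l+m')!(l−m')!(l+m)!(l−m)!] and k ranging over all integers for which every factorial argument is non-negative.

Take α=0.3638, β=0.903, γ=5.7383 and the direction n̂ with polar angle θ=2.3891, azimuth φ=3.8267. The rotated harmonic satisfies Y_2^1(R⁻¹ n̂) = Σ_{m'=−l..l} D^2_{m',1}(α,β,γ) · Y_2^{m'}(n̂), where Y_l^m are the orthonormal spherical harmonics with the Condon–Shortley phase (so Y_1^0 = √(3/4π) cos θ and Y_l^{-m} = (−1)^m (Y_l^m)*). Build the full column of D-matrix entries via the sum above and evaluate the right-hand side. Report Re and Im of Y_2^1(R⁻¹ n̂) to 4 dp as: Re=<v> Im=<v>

Need the full column D^2_{m',1} for m'=−2..2 at α=0.3638, β=0.903, γ=5.7383.
cos(β/2)=0.899794, sin(β/2)=0.436316
d^2_{-2,1}: single k=3 term ⇒ +0.149477;  D = +0.043932+0.142876i
d^2_{-1,1}: k∈[2..3] ⇒ +0.462390 -0.036241 = +0.426149;  D = +0.261989+0.336102i
d^2_{0,1}: k∈[1..2] ⇒ +0.778584 -0.183072 = +0.595512;  D = +0.509274+0.308666i
d^2_{1,1}: k∈[0..1] ⇒ +0.655498 -0.462390 = +0.193108;  D = +0.189951+0.034778i
d^2_{2,1}: single k=0 term ⇒ -0.635711;  D = -0.625129+0.115508i
Y_2^{m'}(θ=2.3891,φ=3.8267) and Σ D·Y over m':
  (+0.0439+0.1429i)·(+0.0359-0.1768i)  (+0.2620+0.3361i)·(+0.2985-0.2439i)  (+0.5093+0.3087i)·(+0.1888+0.0000i)  (+0.1900+0.0348i)·(-0.2985-0.2439i)  (-0.6251+0.1155i)·(+0.0359+0.1768i)
Y_2^1(R⁻¹ n̂) = +0.192054-0.071023i

Re=0.1921 Im=-0.0710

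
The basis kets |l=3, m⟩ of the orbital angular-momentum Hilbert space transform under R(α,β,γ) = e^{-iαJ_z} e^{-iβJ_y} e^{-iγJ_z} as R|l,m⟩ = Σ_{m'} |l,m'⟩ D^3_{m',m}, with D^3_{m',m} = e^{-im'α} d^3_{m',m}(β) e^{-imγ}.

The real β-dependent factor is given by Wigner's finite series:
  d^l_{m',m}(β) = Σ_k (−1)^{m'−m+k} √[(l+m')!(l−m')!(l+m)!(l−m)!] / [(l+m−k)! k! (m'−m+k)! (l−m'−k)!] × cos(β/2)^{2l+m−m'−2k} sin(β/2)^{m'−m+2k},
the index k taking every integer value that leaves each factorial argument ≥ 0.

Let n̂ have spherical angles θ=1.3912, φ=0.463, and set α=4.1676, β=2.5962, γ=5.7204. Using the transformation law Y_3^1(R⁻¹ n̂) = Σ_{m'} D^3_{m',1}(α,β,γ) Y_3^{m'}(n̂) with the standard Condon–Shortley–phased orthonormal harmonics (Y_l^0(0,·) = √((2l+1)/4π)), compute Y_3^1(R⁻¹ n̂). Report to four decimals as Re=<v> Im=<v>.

Need the full column D^3_{m',1} for m'=−3..3 at α=4.1676, β=2.5962, γ=5.7204.
cos(β/2)=0.269329, sin(β/2)=0.963048
d^3_{-3,1}: single k=4 term ⇒ +0.241660;  D = +0.212167+0.115691i
d^3_{-2,1}: k∈[3..4] ⇒ +0.110363 -0.705543 = -0.595180;  D = +0.514488-0.299235i
d^3_{-1,1}: k∈[2..4] ⇒ +0.029281 -0.499170 +0.797789 = +0.327900;  D = +0.005901-0.327847i
d^3_{0,1}: k∈[1..3] ⇒ +0.004728 -0.181345 +0.772883 = +0.596266;  D = +0.504305+0.318134i
d^3_{1,1}: k∈[0..2] ⇒ +0.000382 -0.039041 +0.374378 = +0.335718;  D = -0.300340+0.150010i
d^3_{2,1}: k∈[0..1] ⇒ -0.004316 +0.110363 = +0.106047;  D = +0.008640-0.105695i
d^3_{3,1}: single k=0 term ⇒ +0.018901;  D = +0.015313+0.011079i
Y_3^{m'}(θ=1.3912,φ=0.463) and Σ D·Y over m':
  (+0.2122+0.1157i)·(+0.0719-0.3909i)  (+0.5145-0.2992i)·(+0.1062-0.1412i)  (+0.0059-0.3278i)·(-0.2391+0.1194i)  (+0.5043+0.3181i)·(-0.1893+0.0000i)  (-0.3003+0.1500i)·(+0.2391+0.1194i)  (+0.0086-0.1057i)·(+0.1062+0.1412i)  (+0.0153+0.0111i)·(-0.0719-0.3909i)
Y_3^1(R⁻¹ n̂) = -0.055563-0.176983i

Re=-0.0556 Im=-0.1770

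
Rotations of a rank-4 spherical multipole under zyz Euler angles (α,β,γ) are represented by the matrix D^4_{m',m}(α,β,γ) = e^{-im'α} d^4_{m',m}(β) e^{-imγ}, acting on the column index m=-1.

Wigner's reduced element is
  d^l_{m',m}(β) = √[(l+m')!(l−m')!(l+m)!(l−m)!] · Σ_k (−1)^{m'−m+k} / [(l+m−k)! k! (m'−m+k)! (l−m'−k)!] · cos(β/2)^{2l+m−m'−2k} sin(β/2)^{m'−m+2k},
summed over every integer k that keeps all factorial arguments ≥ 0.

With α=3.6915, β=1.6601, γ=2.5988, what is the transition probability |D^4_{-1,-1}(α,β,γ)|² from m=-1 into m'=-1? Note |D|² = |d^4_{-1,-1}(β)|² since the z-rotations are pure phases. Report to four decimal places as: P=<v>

D^4_{-1,-1}(3.6915,1.6601,2.5988) = e^{-i·-1·3.6915}·d^4_{-1,-1}(1.6601)·e^{-i·-1·2.5988}. Compute d first:
With c≡cos(β/2)=0.674839 and s≡sin(β/2)=0.737965, N=[6·120·6·120]^{1/2}=720.000000
Admissible k: 0..3 (factorial args all ≥0)
  k=0: (−1)^0·720.0000/(720)·0.6748^8·0.7380^0 = +0.043013
  k=1: (−1)^1·720.0000/(48)·0.6748^6·0.7380^2 = -0.771549
  k=2: (−1)^2·720.0000/(24)·0.6748^4·0.7380^4 = +1.845291
  k=3: (−1)^3·720.0000/(72)·0.6748^2·0.7380^6 = -0.735555
d^4_{-1,-1}(1.6601) = +0.043013 -0.771549 +1.845291 -0.735555 = +0.381200
|D^4_{-1,-1}|² = |d^4_{-1,-1}(β)|² = (+0.381200)² = 0.145314 (the z-rotation phases have unit modulus)

P=0.1453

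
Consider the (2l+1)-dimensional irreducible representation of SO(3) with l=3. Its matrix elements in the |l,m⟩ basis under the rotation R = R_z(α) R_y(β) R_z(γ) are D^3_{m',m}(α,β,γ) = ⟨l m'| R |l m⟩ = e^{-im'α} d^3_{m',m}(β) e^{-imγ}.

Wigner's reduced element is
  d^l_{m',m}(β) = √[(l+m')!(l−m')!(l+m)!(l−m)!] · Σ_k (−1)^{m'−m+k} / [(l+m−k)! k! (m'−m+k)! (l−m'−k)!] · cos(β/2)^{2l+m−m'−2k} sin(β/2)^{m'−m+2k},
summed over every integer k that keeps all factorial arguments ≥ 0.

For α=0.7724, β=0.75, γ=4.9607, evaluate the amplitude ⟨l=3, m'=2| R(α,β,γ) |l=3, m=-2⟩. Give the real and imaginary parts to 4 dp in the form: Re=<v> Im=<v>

Split into d^3_{2,-2}(β=0.75) × two z-phases.
c=cos(0.75/2)=0.930508, s=sin(0.75/2)=0.366273; N=√[120·1·1·120]=120.000000
The bounds max(0,m−m')=0 and min(l+m,l−m')=1 give 2 terms
  k=0: (−1)^4·120.0000/(24)·0.9305^2·0.3663^4 = +0.077916
  k=1: (−1)^5·120.0000/(120)·0.9305^0·0.3663^6 = -0.002414
d^3_{2,-2}(0.75) = +0.077916 -0.002414 = +0.075502
Attach z-rotation phases: D = e^{-i(2)(0.7724)}·(+0.075502)·e^{-i(-2)(4.9607)} = -0.037687+0.065423i

Re=-0.0377 Im=0.0654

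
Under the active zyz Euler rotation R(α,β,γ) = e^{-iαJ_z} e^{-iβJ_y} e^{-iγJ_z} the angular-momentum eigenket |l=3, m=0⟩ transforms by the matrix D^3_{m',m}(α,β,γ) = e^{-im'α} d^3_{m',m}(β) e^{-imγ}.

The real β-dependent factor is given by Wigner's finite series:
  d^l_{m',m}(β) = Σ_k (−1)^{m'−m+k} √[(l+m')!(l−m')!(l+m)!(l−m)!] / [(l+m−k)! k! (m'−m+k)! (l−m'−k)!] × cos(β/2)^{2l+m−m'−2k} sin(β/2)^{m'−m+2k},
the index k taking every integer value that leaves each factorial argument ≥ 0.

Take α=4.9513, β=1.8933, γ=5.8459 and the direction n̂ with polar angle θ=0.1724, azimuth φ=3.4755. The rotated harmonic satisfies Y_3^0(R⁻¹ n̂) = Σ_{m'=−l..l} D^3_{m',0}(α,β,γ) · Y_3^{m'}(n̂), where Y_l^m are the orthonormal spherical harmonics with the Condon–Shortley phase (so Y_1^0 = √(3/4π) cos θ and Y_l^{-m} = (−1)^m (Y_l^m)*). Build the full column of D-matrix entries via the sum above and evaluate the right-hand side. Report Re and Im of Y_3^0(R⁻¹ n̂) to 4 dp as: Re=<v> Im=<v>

Re=0.2835 Im=0.0000

Need the full column D^3_{m',0} for m'=−3..3 at α=4.9513, β=1.8933, γ=5.8459.
cos(β/2)=0.584405, sin(β/2)=0.811462
d^3_{-3,0}: single k=3 term ⇒ +0.476937;  D = -0.313312+0.359590i
d^3_{-2,0}: k∈[2..3] ⇒ +0.420680 -0.811076 = -0.390396;  D = +0.346671+0.179522i
d^3_{-1,0}: k∈[1..3] ⇒ +0.191614 -1.108302 +0.712272 = -0.204416;  D = -0.048374+0.198609i
d^3_{0,0}: k∈[0..3] ⇒ +0.039837 -0.691248 +1.332734 -0.285503 = +0.395819;  D = +0.395819+0.000000i
d^3_{1,0}: k∈[0..2] ⇒ -0.191614 +1.108302 -0.712272 = +0.204416;  D = +0.048374+0.198609i
d^3_{2,0}: k∈[0..1] ⇒ +0.420680 -0.811076 = -0.390396;  D = +0.346671-0.179522i
d^3_{3,0}: single k=0 term ⇒ -0.476937;  D = +0.313312+0.359590i
Y_3^{m'}(θ=0.1724,φ=3.4755) and Σ D·Y over m':
  (-0.3133+0.3596i)·(-0.0011+0.0018i)  (+0.3467+0.1795i)·(+0.0233-0.0183i)  (-0.0484+0.1986i)·(-0.2018+0.0700i)  (+0.3958+0.0000i)·(+0.6812+0.0000i)  (+0.0484+0.1986i)·(+0.2018+0.0700i)  (+0.3467-0.1795i)·(+0.0233+0.0183i)  (+0.3133+0.3596i)·(+0.0011+0.0018i)
Y_3^0(R⁻¹ n̂) = +0.283499-0.000000i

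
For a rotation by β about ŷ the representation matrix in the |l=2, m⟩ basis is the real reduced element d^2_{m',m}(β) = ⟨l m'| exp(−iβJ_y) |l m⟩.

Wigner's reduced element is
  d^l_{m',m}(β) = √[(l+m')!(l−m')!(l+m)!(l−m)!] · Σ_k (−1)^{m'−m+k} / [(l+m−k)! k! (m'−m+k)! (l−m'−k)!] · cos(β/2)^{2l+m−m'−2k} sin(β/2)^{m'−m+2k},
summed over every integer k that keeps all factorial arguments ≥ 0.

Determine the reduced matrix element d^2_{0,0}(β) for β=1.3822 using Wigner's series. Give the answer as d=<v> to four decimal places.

d=-0.4473

d^2_{0,0}(β=1.3822) via Wigner's sum:
Half-angle: c=0.770545, s=0.637385. N=√(2·2·2·2)=4.000000
k∈{0,1,2} keeps every argument non-negative
  k=0: (−1)^0·4.0000/(4)·0.7705^4·0.6374^0 = +0.352527
  k=1: (−1)^1·4.0000/(1)·0.7705^2·0.6374^2 = -0.964851
  k=2: (−1)^2·4.0000/(4)·0.7705^0·0.6374^4 = +0.165047
d^2_{0,0}(1.3822) = +0.352527 -0.964851 +0.165047 = -0.447277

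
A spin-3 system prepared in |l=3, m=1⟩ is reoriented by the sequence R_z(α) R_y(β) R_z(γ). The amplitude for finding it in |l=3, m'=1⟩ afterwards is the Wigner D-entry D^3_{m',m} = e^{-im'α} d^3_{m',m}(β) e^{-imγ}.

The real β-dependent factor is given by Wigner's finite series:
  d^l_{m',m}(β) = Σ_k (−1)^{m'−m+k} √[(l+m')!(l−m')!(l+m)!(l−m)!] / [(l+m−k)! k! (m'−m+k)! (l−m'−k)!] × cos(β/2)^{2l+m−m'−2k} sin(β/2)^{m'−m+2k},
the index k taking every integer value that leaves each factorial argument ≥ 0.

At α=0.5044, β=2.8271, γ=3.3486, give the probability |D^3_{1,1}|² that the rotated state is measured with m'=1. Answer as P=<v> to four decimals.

D^3_{1,1}(0.5044,2.8271,3.3486) = e^{-i·1·0.5044}·d^3_{1,1}(2.8271)·e^{-i·1·3.3486}. Compute d first:
With c≡cos(β/2)=0.156599 and s≡sin(β/2)=0.987662, N=[24·2·24·2]^{1/2}=48.000000
k: max(0,(1)−(1))=0 … min(3+(1),3−(1))=2
  k=0: (−1)^0·48.0000/(48)·0.1566^6·0.9877^0 = +0.000015
  k=1: (−1)^1·48.0000/(6)·0.1566^4·0.9877^2 = -0.004693
  k=2: (−1)^2·48.0000/(8)·0.1566^2·0.9877^4 = +0.140011
d^3_{1,1}(2.8271) = +0.000015 -0.004693 +0.140011 = +0.135333
|D^3_{1,1}|² = |d^3_{1,1}(β)|² = (+0.135333)² = 0.018315 (the z-rotation phases have unit modulus)

P=0.0183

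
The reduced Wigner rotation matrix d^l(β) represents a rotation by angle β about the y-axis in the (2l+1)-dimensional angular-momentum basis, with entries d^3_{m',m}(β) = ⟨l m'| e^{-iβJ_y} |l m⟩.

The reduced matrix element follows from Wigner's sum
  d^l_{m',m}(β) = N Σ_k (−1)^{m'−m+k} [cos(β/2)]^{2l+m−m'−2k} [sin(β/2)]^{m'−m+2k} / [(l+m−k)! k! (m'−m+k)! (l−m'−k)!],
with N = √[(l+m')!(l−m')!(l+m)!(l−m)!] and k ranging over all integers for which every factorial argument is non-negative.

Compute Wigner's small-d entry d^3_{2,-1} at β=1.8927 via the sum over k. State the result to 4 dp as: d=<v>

d=-0.0251

d^3_{2,-1}(β=1.8927) via Wigner's sum:
With c≡cos(β/2)=0.584648 and s≡sin(β/2)=0.811287, N=[120·1·2·24]^{1/2}=75.894664
k: max(0,(-1)−(2))=0 … min(3+(-1),3−(2))=1
  k=0: (−1)^3·75.8947/(12)·0.5846^3·0.8113^3 = -0.674897
  k=1: (−1)^4·75.8947/(24)·0.5846^1·0.8113^5 = +0.649781
d^3_{2,-1}(1.8927) = -0.674897 +0.649781 = -0.025116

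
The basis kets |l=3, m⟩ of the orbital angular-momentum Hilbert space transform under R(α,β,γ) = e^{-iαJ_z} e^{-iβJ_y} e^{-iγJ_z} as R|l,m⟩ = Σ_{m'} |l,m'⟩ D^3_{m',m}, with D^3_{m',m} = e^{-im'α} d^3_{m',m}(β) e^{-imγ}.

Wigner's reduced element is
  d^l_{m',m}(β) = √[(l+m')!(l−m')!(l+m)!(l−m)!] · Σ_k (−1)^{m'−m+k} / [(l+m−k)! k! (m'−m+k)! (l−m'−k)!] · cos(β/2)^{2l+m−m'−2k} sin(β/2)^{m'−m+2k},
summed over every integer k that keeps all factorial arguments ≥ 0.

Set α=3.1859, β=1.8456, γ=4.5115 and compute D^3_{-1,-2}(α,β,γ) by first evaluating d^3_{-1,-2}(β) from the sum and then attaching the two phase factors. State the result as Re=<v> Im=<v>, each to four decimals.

First d^3_{-1,-2}(β=1.8456), then the phase factors e^{-i(-1)α} and e^{-i(-2)γ}:
Half-angle: c=0.603590, s=0.797295. N=√(2·24·1·120)=75.894664
k∈{0,1} keeps every argument non-negative
  k=0: (−1)^1·75.8947/(24)·0.6036^5·0.7973^1 = -0.201990
  k=1: (−1)^2·75.8947/(12)·0.6036^3·0.7973^3 = +0.704877
d^3_{-1,-2}(1.8456) = -0.201990 +0.704877 = +0.502887
Attach z-rotation phases: D = e^{-i(-1)(3.1859)}·(+0.502887)·e^{-i(-2)(4.5115)} = +0.471097-0.175963i

Re=0.4711 Im=-0.1760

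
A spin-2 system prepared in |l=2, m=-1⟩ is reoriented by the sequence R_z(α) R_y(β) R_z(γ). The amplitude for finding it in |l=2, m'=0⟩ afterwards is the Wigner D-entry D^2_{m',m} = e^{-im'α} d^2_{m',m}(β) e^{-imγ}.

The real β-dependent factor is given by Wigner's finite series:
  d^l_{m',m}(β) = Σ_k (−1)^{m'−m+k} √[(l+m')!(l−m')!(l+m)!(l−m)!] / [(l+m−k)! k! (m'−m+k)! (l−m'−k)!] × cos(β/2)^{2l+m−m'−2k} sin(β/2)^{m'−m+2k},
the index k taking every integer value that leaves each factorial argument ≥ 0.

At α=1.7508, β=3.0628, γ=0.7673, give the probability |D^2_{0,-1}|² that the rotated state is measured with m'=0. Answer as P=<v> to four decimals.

P=0.0092

Split into d^2_{0,-1}(β=3.0628) × two z-phases.
With c≡cos(β/2)=0.039386 and s≡sin(β/2)=0.999224, N=[2·2·1·6]^{1/2}=4.898979
k∈{0,1} keeps every argument non-negative
  k=0: (−1)^1·4.8990/(2)·0.0394^3·0.9992^1 = -0.000150
  k=1: (−1)^2·4.8990/(2)·0.0394^1·0.9992^3 = +0.096252
d^2_{0,-1}(3.0628) = -0.000150 +0.096252 = +0.096102
|D^2_{0,-1}|² = |d^2_{0,-1}(β)|² = (+0.096102)² = 0.009236 (the z-rotation phases have unit modulus)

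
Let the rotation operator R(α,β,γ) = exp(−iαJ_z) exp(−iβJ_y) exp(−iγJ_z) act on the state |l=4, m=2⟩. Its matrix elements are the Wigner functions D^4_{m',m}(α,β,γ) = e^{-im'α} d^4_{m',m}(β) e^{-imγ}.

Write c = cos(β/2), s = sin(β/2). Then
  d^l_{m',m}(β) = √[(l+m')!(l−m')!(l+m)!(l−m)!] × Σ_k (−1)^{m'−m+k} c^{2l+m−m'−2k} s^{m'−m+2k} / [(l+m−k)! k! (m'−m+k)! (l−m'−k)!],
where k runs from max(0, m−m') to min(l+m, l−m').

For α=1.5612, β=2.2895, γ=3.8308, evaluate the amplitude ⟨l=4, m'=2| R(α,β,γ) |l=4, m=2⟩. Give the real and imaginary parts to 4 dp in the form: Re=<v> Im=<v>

Split into d^4_{2,2}(β=2.2895) × two z-phases.
Half-angle: c=0.413274, s=0.910607. N=√(720·2·720·2)=1440.000000
k: max(0,(2)−(2))=0 … min(4+(2),4−(2))=2
  k=0: (−1)^0·1440.0000/(1440)·0.4133^8·0.9106^0 = +0.000851
  k=1: (−1)^1·1440.0000/(120)·0.4133^6·0.9106^2 = -0.049576
  k=2: (−1)^2·1440.0000/(96)·0.4133^4·0.9106^4 = +0.300861
d^4_{2,2}(2.2895) = +0.000851 -0.049576 +0.300861 = +0.252136
Attach z-rotation phases: D = e^{-i(2)(1.5612)}·(+0.252136)·e^{-i(2)(3.8308)} = -0.052948+0.246514i

Re=-0.0529 Im=0.2465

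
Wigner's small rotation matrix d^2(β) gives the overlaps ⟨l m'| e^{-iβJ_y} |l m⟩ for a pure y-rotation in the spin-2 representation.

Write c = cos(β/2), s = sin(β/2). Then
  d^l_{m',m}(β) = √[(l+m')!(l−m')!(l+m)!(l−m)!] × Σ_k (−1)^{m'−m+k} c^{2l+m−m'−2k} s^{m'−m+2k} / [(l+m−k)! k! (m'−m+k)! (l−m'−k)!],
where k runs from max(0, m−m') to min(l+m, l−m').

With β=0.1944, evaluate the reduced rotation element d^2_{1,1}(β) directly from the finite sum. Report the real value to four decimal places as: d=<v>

d=0.9533

d^2_{1,1}(β=0.1944) via Wigner's sum:
Half-angle: c=0.995280, s=0.097047. N=√(6·1·6·1)=6.000000
k∈{0,1} keeps every argument non-negative
  k=0: (−1)^0·6.0000/(6)·0.9953^4·0.0970^0 = +0.981252
  k=1: (−1)^1·6.0000/(2)·0.9953^2·0.0970^2 = -0.027988
d^2_{1,1}(0.1944) = +0.981252 -0.027988 = +0.953264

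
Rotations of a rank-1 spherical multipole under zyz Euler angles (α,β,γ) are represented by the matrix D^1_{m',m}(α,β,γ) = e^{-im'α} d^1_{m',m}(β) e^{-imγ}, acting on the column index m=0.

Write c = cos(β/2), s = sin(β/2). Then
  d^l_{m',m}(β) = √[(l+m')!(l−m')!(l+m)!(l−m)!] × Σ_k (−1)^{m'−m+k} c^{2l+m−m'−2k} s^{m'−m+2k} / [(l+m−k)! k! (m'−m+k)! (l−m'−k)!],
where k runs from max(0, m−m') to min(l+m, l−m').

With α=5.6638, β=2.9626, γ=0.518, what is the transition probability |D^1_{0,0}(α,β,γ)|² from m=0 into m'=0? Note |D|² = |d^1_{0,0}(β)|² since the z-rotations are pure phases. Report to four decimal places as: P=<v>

First d^1_{0,0}(β=2.9626), then the phase factors e^{-i(0)α} and e^{-i(0)γ}:
With c≡cos(β/2)=0.089377 and s≡sin(β/2)=0.995998, N=[1·1·1·1]^{1/2}=1.000000
Admissible k: 0..1 (factorial args all ≥0)
  k=0: (−1)^0·1.0000/(1)·0.0894^2·0.9960^0 = +0.007988
  k=1: (−1)^1·1.0000/(1)·0.0894^0·0.9960^2 = -0.992012
d^1_{0,0}(2.9626) = +0.007988 -0.992012 = -0.984024
|D^1_{0,0}|² = |d^1_{0,0}(β)|² = (-0.984024)² = 0.968302 (the z-rotation phases have unit modulus)

P=0.9683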